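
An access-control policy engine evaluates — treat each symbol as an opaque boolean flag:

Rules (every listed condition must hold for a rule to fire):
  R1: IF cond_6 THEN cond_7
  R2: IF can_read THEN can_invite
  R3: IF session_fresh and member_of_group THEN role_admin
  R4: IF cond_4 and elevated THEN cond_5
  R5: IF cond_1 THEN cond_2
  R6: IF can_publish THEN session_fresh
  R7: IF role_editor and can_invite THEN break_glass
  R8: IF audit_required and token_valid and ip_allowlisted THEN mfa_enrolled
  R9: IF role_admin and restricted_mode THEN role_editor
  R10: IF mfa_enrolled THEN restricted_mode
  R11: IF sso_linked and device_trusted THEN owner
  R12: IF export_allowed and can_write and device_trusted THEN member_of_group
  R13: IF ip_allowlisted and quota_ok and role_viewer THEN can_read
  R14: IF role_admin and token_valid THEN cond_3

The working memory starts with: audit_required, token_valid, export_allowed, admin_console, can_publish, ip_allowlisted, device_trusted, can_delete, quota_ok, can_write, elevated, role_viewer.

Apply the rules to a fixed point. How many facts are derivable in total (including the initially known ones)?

22

Round 1 fires R6, R8, R12, R13, giving session_fresh, mfa_enrolled, member_of_group, can_read.
Round 2 fires R2, R3, R10, giving can_invite, role_admin, restricted_mode.
Round 3 fires R9, R14, giving role_editor, cond_3.
Round 4 fires R7, giving break_glass.
Closure: {admin_console, audit_required, break_glass, can_delete, can_invite, can_publish, can_read, can_write, cond_3, device_trusted, elevated, export_allowed, ip_allowlisted, member_of_group, mfa_enrolled, quota_ok, restricted_mode, role_admin, role_editor, role_viewer, session_fresh, token_valid} — 22 facts.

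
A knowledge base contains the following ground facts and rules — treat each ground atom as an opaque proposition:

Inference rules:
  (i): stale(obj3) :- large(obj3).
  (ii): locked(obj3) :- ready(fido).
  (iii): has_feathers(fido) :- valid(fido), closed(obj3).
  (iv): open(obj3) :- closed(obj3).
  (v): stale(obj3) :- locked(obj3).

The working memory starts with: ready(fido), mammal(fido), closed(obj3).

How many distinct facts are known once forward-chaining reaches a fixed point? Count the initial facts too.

Round 1 fires (ii), (iv), giving locked(obj3), open(obj3).
Round 2 fires (v), giving stale(obj3).
Closure: {closed(obj3), locked(obj3), mammal(fido), open(obj3), ready(fido), stale(obj3)} — 6 facts.

6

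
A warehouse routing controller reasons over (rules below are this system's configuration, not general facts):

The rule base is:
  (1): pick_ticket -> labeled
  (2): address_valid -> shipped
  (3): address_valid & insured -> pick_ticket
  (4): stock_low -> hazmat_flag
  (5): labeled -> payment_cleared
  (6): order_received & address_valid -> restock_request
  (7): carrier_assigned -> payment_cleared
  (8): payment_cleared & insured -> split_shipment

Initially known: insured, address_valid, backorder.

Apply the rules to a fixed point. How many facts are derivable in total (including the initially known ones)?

8

Round 1 — (2), (3), derive shipped, pick_ticket.
Round 2 — (1), derive labeled.
Round 3 — (5), derive payment_cleared.
Round 4 — (8), derive split_shipment.
Closure: {address_valid, backorder, insured, labeled, payment_cleared, pick_ticket, shipped, split_shipment} — 8 facts.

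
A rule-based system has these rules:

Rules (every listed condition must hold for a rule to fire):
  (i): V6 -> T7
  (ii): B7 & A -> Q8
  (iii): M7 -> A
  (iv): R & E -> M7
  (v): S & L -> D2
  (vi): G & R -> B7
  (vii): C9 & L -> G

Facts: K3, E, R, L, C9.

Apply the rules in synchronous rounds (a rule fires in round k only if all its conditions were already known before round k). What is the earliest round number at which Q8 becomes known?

Round 1 fires (iv), (vii), giving M7, G.
Round 2 fires (iii), (vi), giving A, B7.
Round 3 fires (ii), giving Q8.
Q8 first appears in round 3.

3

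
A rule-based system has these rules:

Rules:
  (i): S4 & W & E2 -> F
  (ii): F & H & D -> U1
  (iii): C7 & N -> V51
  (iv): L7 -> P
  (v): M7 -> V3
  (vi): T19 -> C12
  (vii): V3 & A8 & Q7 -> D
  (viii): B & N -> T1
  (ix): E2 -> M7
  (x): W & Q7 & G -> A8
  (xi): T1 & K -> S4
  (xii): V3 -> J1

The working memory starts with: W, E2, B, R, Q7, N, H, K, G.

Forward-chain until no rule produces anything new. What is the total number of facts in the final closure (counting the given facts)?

[1] (viii) [B & N -> T1]; (ix) [E2 -> M7]; (x) [W & Q7 & G -> A8]. ⇒ new: T1, M7, A8.
[2] (v) [M7 -> V3]; (xi) [T1 & K -> S4]. ⇒ new: V3, S4.
[3] (i) [S4 & W & E2 -> F]; (vii) [V3 & A8 & Q7 -> D]; (xii) [V3 -> J1]. ⇒ new: F, D, J1.
[4] (ii) [F & H & D -> U1]. ⇒ new: U1.
Closure: {A8, B, D, E2, F, G, H, J1, K, M7, N, Q7, R, S4, T1, U1, V3, W} — 18 facts.

18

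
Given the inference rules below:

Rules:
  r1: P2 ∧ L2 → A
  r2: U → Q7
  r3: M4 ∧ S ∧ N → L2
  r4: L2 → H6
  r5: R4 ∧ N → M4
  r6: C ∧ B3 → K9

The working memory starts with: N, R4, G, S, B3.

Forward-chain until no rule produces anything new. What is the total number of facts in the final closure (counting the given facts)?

[1] r5 [R4 ∧ N → M4]. ⇒ new: M4.
[2] r3 [M4 ∧ S ∧ N → L2]. ⇒ new: L2.
[3] r4 [L2 → H6]. ⇒ new: H6.
Closure: {B3, G, H6, L2, M4, N, R4, S} — 8 facts.

8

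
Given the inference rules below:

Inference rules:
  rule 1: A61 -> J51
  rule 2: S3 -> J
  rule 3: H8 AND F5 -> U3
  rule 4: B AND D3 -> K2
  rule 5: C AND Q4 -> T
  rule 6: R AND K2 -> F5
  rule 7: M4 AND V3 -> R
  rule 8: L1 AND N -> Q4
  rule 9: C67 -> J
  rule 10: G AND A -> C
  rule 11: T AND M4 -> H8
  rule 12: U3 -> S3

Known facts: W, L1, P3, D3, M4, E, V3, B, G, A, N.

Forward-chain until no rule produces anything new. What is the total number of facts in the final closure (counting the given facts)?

Round 1: rule 4 [B AND D3 -> K2]; rule 7 [M4 AND V3 -> R]; rule 8 [L1 AND N -> Q4]; rule 10 [G AND A -> C]. Adds K2, R, Q4, C.
Round 2: rule 5 [C AND Q4 -> T]; rule 6 [R AND K2 -> F5]. Adds T, F5.
Round 3: rule 11 [T AND M4 -> H8]. Adds H8.
Round 4: rule 3 [H8 AND F5 -> U3]. Adds U3.
Round 5: rule 12 [U3 -> S3]. Adds S3.
Round 6: rule 2 [S3 -> J]. Adds J.
Closure: {A, B, C, D3, E, F5, G, H8, J, K2, L1, M4, N, P3, Q4, R, S3, T, U3, V3, W} — 21 facts.

21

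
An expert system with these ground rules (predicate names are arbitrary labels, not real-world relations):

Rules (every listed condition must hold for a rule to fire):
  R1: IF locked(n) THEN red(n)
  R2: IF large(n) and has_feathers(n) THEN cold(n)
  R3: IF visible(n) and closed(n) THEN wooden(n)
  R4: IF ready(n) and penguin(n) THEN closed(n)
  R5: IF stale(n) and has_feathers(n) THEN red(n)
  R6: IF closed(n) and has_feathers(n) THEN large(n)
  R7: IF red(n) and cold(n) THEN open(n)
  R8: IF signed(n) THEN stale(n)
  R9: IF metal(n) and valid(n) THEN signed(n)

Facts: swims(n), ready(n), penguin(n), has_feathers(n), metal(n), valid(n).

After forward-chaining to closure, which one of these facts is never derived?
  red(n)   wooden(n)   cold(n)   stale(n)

Round 1: R4 [IF ready(n) and penguin(n) THEN closed(n)]; R9 [IF metal(n) and valid(n) THEN signed(n)]. Adds closed(n), signed(n).
Round 2: R6 [IF closed(n) and has_feathers(n) THEN large(n)]; R8 [IF signed(n) THEN stale(n)]. Adds large(n), stale(n).
Round 3: R2 [IF large(n) and has_feathers(n) THEN cold(n)]; R5 [IF stale(n) and has_feathers(n) THEN red(n)]. Adds cold(n), red(n).
Round 4: R7 [IF red(n) and cold(n) THEN open(n)]. Adds open(n).
Derived: stale(n) (round 2), cold(n) (round 3), red(n) (round 3). wooden(n) never appears in any round.

wooden(n)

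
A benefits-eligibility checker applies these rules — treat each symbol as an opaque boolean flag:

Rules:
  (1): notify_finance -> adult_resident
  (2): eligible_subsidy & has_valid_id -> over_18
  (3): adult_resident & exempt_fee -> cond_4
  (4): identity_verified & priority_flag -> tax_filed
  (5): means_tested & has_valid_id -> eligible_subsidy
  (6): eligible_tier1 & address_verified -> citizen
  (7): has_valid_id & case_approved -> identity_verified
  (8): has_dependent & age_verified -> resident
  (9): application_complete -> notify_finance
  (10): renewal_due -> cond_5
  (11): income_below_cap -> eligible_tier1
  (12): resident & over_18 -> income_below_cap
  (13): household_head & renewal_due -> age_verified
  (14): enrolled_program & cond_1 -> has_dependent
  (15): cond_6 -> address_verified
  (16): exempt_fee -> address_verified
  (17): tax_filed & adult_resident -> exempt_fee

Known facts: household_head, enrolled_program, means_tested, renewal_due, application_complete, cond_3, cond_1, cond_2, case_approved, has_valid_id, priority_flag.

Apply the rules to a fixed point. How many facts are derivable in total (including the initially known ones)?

Round 1: (5) [means_tested & has_valid_id -> eligible_subsidy]; (7) [has_valid_id & case_approved -> identity_verified]; (9) [application_complete -> notify_finance]; (10) [renewal_due -> cond_5]; (13) [household_head & renewal_due -> age_verified]; (14) [enrolled_program & cond_1 -> has_dependent]. New: eligible_subsidy, identity_verified, notify_finance, cond_5, age_verified, has_dependent.
Round 2: (1) [notify_finance -> adult_resident]; (2) [eligible_subsidy & has_valid_id -> over_18]; (4) [identity_verified & priority_flag -> tax_filed]; (8) [has_dependent & age_verified -> resident]. New: adult_resident, over_18, tax_filed, resident.
Round 3: (12) [resident & over_18 -> income_below_cap]; (17) [tax_filed & adult_resident -> exempt_fee]. New: income_below_cap, exempt_fee.
Round 4: (3) [adult_resident & exempt_fee -> cond_4]; (11) [income_below_cap -> eligible_tier1]; (16) [exempt_fee -> address_verified]. New: cond_4, eligible_tier1, address_verified.
Round 5: (6) [eligible_tier1 & address_verified -> citizen]. New: citizen.
Closure: {address_verified, adult_resident, age_verified, application_complete, case_approved, citizen, cond_1, cond_2, cond_3, cond_4, cond_5, eligible_subsidy, eligible_tier1, enrolled_program, exempt_fee, has_dependent, has_valid_id, household_head, identity_verified, income_below_cap, means_tested, notify_finance, over_18, priority_flag, renewal_due, resident, tax_filed} — 27 facts.

27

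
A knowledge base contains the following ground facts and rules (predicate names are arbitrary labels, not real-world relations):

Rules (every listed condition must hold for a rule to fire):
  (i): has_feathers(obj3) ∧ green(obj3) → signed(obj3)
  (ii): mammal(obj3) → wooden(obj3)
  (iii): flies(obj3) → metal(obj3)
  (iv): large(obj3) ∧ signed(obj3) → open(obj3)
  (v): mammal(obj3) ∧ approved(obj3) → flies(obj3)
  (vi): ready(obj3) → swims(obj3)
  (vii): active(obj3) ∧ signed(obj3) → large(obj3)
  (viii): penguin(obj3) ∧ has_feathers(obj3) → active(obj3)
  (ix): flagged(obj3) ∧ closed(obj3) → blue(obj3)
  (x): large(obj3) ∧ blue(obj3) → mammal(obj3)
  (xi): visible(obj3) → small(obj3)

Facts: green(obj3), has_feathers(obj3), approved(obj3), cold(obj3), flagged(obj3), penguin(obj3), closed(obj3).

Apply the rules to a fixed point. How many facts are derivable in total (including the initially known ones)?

16

Round 1 — (i), (viii), (ix), derive signed(obj3), active(obj3), blue(obj3).
Round 2 — (vii), derive large(obj3).
Round 3 — (iv), (x), derive open(obj3), mammal(obj3).
Round 4 — (ii), (v), derive wooden(obj3), flies(obj3).
Round 5 — (iii), derive metal(obj3).
Closure: {active(obj3), approved(obj3), blue(obj3), closed(obj3), cold(obj3), flagged(obj3), flies(obj3), green(obj3), has_feathers(obj3), large(obj3), mammal(obj3), metal(obj3), open(obj3), penguin(obj3), signed(obj3), wooden(obj3)} — 16 facts.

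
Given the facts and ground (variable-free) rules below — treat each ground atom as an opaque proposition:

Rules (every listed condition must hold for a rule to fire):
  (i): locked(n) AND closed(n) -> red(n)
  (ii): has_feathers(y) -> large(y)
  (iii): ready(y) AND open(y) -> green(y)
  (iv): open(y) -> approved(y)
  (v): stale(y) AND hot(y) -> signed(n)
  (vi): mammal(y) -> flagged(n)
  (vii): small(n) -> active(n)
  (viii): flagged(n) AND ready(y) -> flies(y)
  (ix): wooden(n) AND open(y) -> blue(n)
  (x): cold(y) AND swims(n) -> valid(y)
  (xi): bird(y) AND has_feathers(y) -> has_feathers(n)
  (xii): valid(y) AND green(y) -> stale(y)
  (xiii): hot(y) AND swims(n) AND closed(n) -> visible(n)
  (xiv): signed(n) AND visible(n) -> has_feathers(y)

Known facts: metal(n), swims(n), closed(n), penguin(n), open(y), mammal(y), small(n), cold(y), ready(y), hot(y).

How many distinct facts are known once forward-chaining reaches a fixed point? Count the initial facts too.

21

Round 1: (iii) [ready(y) AND open(y) -> green(y)]; (iv) [open(y) -> approved(y)]; (vi) [mammal(y) -> flagged(n)]; (vii) [small(n) -> active(n)]; (x) [cold(y) AND swims(n) -> valid(y)]; (xiii) [hot(y) AND swims(n) AND closed(n) -> visible(n)]. Adds green(y), approved(y), flagged(n), active(n), valid(y), visible(n).
Round 2: (viii) [flagged(n) AND ready(y) -> flies(y)]; (xii) [valid(y) AND green(y) -> stale(y)]. Adds flies(y), stale(y).
Round 3: (v) [stale(y) AND hot(y) -> signed(n)]. Adds signed(n).
Round 4: (xiv) [signed(n) AND visible(n) -> has_feathers(y)]. Adds has_feathers(y).
Round 5: (ii) [has_feathers(y) -> large(y)]. Adds large(y).
Closure: {active(n), approved(y), closed(n), cold(y), flagged(n), flies(y), green(y), has_feathers(y), hot(y), large(y), mammal(y), metal(n), open(y), penguin(n), ready(y), signed(n), small(n), stale(y), swims(n), valid(y), visible(n)} — 21 facts.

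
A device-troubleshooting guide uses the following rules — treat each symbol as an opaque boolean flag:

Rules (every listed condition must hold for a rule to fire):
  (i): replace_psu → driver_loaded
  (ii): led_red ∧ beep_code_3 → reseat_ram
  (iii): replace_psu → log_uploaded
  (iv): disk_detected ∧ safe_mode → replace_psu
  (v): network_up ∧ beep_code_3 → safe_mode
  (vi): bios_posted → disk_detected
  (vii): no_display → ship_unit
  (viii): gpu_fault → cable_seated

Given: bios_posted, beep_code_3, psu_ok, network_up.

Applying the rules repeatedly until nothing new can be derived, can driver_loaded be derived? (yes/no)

Round 1 fires (v), (vi), giving safe_mode, disk_detected.
Round 2 fires (iv), giving replace_psu.
Round 3 fires (i), (iii), giving driver_loaded, log_uploaded.
driver_loaded appears in round 3, so it is derivable.

yes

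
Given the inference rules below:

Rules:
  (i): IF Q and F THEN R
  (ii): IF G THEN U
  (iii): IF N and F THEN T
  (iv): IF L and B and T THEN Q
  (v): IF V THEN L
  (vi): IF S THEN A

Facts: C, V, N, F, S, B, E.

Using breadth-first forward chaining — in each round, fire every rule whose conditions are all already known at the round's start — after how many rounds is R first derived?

3

[1] (iii) [IF N and F THEN T]; (v) [IF V THEN L]; (vi) [IF S THEN A]. ⇒ new: T, L, A.
[2] (iv) [IF L and B and T THEN Q]. ⇒ new: Q.
[3] (i) [IF Q and F THEN R]. ⇒ new: R.
R first appears in round 3.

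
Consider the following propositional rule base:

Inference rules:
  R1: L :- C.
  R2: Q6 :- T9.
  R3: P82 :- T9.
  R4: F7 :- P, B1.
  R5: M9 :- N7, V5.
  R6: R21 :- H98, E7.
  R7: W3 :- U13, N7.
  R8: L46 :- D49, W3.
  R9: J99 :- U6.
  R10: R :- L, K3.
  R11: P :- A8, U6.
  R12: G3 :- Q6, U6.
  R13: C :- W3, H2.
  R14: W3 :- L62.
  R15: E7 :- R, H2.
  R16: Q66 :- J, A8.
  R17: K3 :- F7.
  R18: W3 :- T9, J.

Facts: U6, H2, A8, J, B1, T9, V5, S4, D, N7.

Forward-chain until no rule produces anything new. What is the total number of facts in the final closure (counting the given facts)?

[1] R2 [Q6 :- T9.]; R3 [P82 :- T9.]; R5 [M9 :- N7, V5.]; R9 [J99 :- U6.]; R11 [P :- A8, U6.]; R16 [Q66 :- J, A8.]; R18 [W3 :- T9, J.]. ⇒ new: Q6, P82, M9, J99, P, Q66, W3.
[2] R4 [F7 :- P, B1.]; R12 [G3 :- Q6, U6.]; R13 [C :- W3, H2.]. ⇒ new: F7, G3, C.
[3] R1 [L :- C.]; R17 [K3 :- F7.]. ⇒ new: L, K3.
[4] R10 [R :- L, K3.]. ⇒ new: R.
[5] R15 [E7 :- R, H2.]. ⇒ new: E7.
Closure: {A8, B1, C, D, E7, F7, G3, H2, J, J99, K3, L, M9, N7, P, P82, Q6, Q66, R, S4, T9, U6, V5, W3} — 24 facts.

24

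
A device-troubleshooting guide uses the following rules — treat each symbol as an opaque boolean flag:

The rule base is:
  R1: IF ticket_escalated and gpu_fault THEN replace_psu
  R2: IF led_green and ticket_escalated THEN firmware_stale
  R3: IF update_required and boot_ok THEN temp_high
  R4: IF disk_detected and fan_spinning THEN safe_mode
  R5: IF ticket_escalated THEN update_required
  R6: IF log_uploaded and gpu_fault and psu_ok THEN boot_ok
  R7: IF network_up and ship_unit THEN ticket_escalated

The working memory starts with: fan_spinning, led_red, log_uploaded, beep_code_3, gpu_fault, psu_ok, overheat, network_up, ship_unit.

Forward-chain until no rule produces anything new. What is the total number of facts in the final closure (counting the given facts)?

14

Round 1 fires R6, R7, giving boot_ok, ticket_escalated.
Round 2 fires R1, R5, giving replace_psu, update_required.
Round 3 fires R3, giving temp_high.
Closure: {beep_code_3, boot_ok, fan_spinning, gpu_fault, led_red, log_uploaded, network_up, overheat, psu_ok, replace_psu, ship_unit, temp_high, ticket_escalated, update_required} — 14 facts.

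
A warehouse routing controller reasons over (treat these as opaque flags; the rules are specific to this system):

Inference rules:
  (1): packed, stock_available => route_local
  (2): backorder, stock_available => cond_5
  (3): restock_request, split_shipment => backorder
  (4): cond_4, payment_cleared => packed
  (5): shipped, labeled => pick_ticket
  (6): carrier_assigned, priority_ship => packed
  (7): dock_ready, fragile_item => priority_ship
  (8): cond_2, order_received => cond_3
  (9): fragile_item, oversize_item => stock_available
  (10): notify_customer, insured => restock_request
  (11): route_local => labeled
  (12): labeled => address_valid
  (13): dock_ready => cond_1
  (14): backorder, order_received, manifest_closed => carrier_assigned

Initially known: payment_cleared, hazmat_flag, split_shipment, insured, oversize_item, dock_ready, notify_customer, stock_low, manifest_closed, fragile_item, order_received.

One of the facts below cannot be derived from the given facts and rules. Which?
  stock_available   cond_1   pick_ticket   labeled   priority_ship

pick_ticket

[1] (7) [dock_ready, fragile_item => priority_ship]; (9) [fragile_item, oversize_item => stock_available]; (10) [notify_customer, insured => restock_request]; (13) [dock_ready => cond_1]. ⇒ new: priority_ship, stock_available, restock_request, cond_1.
[2] (3) [restock_request, split_shipment => backorder]. ⇒ new: backorder.
[3] (2) [backorder, stock_available => cond_5]; (14) [backorder, order_received, manifest_closed => carrier_assigned]. ⇒ new: cond_5, carrier_assigned.
[4] (6) [carrier_assigned, priority_ship => packed]. ⇒ new: packed.
[5] (1) [packed, stock_available => route_local]. ⇒ new: route_local.
[6] (11) [route_local => labeled]. ⇒ new: labeled.
[7] (12) [labeled => address_valid]. ⇒ new: address_valid.
Derived: stock_available (round 1), labeled (round 6), cond_1 (round 1), priority_ship (round 1). pick_ticket never appears in any round.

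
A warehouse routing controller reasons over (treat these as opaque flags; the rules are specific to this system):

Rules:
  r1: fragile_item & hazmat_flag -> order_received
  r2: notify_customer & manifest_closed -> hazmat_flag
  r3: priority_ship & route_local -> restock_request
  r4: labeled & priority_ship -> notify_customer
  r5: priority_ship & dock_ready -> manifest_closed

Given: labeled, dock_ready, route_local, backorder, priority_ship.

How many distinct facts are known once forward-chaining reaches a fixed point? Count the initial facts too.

9

Round 1: r3 [priority_ship & route_local -> restock_request]; r4 [labeled & priority_ship -> notify_customer]; r5 [priority_ship & dock_ready -> manifest_closed]. Adds restock_request, notify_customer, manifest_closed.
Round 2: r2 [notify_customer & manifest_closed -> hazmat_flag]. Adds hazmat_flag.
Closure: {backorder, dock_ready, hazmat_flag, labeled, manifest_closed, notify_customer, priority_ship, restock_request, route_local} — 9 facts.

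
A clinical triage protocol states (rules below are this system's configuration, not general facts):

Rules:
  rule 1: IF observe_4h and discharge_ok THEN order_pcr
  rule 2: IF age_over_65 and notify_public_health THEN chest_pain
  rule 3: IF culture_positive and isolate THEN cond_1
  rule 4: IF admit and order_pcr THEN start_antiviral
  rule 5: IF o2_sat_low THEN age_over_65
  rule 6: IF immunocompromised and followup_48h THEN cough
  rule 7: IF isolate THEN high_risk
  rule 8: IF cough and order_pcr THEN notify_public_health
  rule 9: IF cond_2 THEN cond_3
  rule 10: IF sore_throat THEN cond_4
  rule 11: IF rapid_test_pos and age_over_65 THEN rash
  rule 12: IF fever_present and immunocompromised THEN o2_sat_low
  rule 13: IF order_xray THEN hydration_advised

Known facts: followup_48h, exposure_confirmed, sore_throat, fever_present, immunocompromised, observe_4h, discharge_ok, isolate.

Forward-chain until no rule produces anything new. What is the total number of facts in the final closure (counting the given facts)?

Round 1: rule 1 [IF observe_4h and discharge_ok THEN order_pcr]; rule 6 [IF immunocompromised and followup_48h THEN cough]; rule 7 [IF isolate THEN high_risk]; rule 10 [IF sore_throat THEN cond_4]; rule 12 [IF fever_present and immunocompromised THEN o2_sat_low]. New: order_pcr, cough, high_risk, cond_4, o2_sat_low.
Round 2: rule 5 [IF o2_sat_low THEN age_over_65]; rule 8 [IF cough and order_pcr THEN notify_public_health]. New: age_over_65, notify_public_health.
Round 3: rule 2 [IF age_over_65 and notify_public_health THEN chest_pain]. New: chest_pain.
Closure: {age_over_65, chest_pain, cond_4, cough, discharge_ok, exposure_confirmed, fever_present, followup_48h, high_risk, immunocompromised, isolate, notify_public_health, o2_sat_low, observe_4h, order_pcr, sore_throat} — 16 facts.

16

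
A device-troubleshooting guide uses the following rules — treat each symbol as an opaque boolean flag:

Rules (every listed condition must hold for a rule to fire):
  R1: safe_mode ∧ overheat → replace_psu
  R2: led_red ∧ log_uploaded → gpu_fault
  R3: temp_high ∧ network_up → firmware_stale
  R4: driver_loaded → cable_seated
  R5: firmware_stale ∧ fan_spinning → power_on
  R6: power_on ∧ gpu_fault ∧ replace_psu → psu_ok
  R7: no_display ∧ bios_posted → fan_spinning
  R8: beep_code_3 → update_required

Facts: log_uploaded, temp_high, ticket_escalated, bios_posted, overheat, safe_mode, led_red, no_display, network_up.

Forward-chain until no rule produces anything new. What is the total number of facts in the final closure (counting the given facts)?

15

[1] R1 [safe_mode ∧ overheat → replace_psu]; R2 [led_red ∧ log_uploaded → gpu_fault]; R3 [temp_high ∧ network_up → firmware_stale]; R7 [no_display ∧ bios_posted → fan_spinning]. ⇒ new: replace_psu, gpu_fault, firmware_stale, fan_spinning.
[2] R5 [firmware_stale ∧ fan_spinning → power_on]. ⇒ new: power_on.
[3] R6 [power_on ∧ gpu_fault ∧ replace_psu → psu_ok]. ⇒ new: psu_ok.
Closure: {bios_posted, fan_spinning, firmware_stale, gpu_fault, led_red, log_uploaded, network_up, no_display, overheat, power_on, psu_ok, replace_psu, safe_mode, temp_high, ticket_escalated} — 15 facts.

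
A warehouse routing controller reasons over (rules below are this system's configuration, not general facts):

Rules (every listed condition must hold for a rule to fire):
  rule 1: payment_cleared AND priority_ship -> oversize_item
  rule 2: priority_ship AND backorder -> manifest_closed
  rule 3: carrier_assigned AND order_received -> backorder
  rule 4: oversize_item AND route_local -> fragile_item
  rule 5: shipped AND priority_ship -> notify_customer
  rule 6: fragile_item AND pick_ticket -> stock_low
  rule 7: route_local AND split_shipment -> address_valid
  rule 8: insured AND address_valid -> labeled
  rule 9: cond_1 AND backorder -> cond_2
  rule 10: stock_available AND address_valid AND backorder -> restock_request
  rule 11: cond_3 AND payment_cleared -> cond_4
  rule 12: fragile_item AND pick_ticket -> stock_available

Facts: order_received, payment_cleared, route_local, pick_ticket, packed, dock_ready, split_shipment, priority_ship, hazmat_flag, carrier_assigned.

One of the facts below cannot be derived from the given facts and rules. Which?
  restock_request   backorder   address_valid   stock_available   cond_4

cond_4

Round 1 fires rule 1, rule 3, rule 7, giving oversize_item, backorder, address_valid.
Round 2 fires rule 2, rule 4, giving manifest_closed, fragile_item.
Round 3 fires rule 6, rule 12, giving stock_low, stock_available.
Round 4 fires rule 10, giving restock_request.
Derived: address_valid (round 1), stock_available (round 3), backorder (round 1), restock_request (round 4). cond_4 never appears in any round.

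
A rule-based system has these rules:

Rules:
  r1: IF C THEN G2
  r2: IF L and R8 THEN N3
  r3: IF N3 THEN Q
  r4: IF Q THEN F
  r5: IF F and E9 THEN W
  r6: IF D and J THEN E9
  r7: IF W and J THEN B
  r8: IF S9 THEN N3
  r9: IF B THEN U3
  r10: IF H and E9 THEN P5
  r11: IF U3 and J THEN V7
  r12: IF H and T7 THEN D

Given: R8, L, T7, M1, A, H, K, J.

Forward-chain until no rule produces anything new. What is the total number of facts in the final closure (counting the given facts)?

Round 1: r2 [IF L and R8 THEN N3]; r12 [IF H and T7 THEN D]. New: N3, D.
Round 2: r3 [IF N3 THEN Q]; r6 [IF D and J THEN E9]. New: Q, E9.
Round 3: r4 [IF Q THEN F]; r10 [IF H and E9 THEN P5]. New: F, P5.
Round 4: r5 [IF F and E9 THEN W]. New: W.
Round 5: r7 [IF W and J THEN B]. New: B.
Round 6: r9 [IF B THEN U3]. New: U3.
Round 7: r11 [IF U3 and J THEN V7]. New: V7.
Closure: {A, B, D, E9, F, H, J, K, L, M1, N3, P5, Q, R8, T7, U3, V7, W} — 18 facts.

18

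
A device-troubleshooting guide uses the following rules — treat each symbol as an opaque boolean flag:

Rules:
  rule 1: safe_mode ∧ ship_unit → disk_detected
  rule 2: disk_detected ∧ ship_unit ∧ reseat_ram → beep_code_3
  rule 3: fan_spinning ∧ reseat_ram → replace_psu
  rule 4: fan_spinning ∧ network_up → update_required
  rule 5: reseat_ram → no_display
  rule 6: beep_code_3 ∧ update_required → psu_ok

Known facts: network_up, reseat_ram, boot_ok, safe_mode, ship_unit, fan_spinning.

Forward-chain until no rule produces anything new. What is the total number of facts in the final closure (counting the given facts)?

Round 1: rule 1 [safe_mode ∧ ship_unit → disk_detected]; rule 3 [fan_spinning ∧ reseat_ram → replace_psu]; rule 4 [fan_spinning ∧ network_up → update_required]; rule 5 [reseat_ram → no_display]. New: disk_detected, replace_psu, update_required, no_display.
Round 2: rule 2 [disk_detected ∧ ship_unit ∧ reseat_ram → beep_code_3]. New: beep_code_3.
Round 3: rule 6 [beep_code_3 ∧ update_required → psu_ok]. New: psu_ok.
Closure: {beep_code_3, boot_ok, disk_detected, fan_spinning, network_up, no_display, psu_ok, replace_psu, reseat_ram, safe_mode, ship_unit, update_required} — 12 facts.

12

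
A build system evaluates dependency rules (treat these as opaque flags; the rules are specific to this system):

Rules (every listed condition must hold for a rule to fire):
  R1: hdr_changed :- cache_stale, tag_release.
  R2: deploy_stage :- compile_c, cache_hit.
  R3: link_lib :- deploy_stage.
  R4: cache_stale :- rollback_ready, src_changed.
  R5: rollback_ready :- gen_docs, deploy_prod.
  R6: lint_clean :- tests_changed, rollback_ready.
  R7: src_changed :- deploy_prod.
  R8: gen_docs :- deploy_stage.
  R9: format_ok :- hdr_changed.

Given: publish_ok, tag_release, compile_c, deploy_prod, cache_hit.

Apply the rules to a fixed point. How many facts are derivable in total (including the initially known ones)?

13

Round 1: R2 [deploy_stage :- compile_c, cache_hit.]; R7 [src_changed :- deploy_prod.]. New: deploy_stage, src_changed.
Round 2: R3 [link_lib :- deploy_stage.]; R8 [gen_docs :- deploy_stage.]. New: link_lib, gen_docs.
Round 3: R5 [rollback_ready :- gen_docs, deploy_prod.]. New: rollback_ready.
Round 4: R4 [cache_stale :- rollback_ready, src_changed.]. New: cache_stale.
Round 5: R1 [hdr_changed :- cache_stale, tag_release.]. New: hdr_changed.
Round 6: R9 [format_ok :- hdr_changed.]. New: format_ok.
Closure: {cache_hit, cache_stale, compile_c, deploy_prod, deploy_stage, format_ok, gen_docs, hdr_changed, link_lib, publish_ok, rollback_ready, src_changed, tag_release} — 13 facts.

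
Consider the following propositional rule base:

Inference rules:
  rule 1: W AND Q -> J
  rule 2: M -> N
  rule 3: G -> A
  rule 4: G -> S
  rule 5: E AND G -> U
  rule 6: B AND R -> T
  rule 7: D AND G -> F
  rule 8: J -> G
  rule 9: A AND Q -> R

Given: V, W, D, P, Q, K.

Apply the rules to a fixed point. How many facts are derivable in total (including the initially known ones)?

[1] rule 1 [W AND Q -> J]. ⇒ new: J.
[2] rule 8 [J -> G]. ⇒ new: G.
[3] rule 3 [G -> A]; rule 4 [G -> S]; rule 7 [D AND G -> F]. ⇒ new: A, S, F.
[4] rule 9 [A AND Q -> R]. ⇒ new: R.
Closure: {A, D, F, G, J, K, P, Q, R, S, V, W} — 12 facts.

12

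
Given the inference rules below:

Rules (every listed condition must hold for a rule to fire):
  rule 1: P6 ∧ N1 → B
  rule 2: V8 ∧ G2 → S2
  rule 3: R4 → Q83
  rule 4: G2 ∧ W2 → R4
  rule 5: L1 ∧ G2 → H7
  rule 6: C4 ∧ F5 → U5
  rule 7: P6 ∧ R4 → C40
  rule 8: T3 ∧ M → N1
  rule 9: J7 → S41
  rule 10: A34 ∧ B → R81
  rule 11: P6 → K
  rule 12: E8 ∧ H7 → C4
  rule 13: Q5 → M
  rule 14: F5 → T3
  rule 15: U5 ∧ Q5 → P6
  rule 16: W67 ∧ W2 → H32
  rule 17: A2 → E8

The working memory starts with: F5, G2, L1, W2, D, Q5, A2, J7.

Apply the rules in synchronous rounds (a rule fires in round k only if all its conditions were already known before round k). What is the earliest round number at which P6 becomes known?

Round 1: rule 4 [G2 ∧ W2 → R4]; rule 5 [L1 ∧ G2 → H7]; rule 9 [J7 → S41]; rule 13 [Q5 → M]; rule 14 [F5 → T3]; rule 17 [A2 → E8]. New: R4, H7, S41, M, T3, E8.
Round 2: rule 3 [R4 → Q83]; rule 8 [T3 ∧ M → N1]; rule 12 [E8 ∧ H7 → C4]. New: Q83, N1, C4.
Round 3: rule 6 [C4 ∧ F5 → U5]. New: U5.
Round 4: rule 15 [U5 ∧ Q5 → P6]. New: P6.
P6 first appears in round 4.

4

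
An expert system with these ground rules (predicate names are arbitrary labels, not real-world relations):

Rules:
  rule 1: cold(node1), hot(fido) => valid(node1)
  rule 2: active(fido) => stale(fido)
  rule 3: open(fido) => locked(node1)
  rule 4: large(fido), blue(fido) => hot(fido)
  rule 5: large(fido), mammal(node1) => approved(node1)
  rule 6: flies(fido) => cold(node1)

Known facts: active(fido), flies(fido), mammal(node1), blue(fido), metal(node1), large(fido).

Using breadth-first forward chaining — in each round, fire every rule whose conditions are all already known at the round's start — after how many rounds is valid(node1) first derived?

[1] rule 2 [active(fido) => stale(fido)]; rule 4 [large(fido), blue(fido) => hot(fido)]; rule 5 [large(fido), mammal(node1) => approved(node1)]; rule 6 [flies(fido) => cold(node1)]. ⇒ new: stale(fido), hot(fido), approved(node1), cold(node1).
[2] rule 1 [cold(node1), hot(fido) => valid(node1)]. ⇒ new: valid(node1).
valid(node1) first appears in round 2.

2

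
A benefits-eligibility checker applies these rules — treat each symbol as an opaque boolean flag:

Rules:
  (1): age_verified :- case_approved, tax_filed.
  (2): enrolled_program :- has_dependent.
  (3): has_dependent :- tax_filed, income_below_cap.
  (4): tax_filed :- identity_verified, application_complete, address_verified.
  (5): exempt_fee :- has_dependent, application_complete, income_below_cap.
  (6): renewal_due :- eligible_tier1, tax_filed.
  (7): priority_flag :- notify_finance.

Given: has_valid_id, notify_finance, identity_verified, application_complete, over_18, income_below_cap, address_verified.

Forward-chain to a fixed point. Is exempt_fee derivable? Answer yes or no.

Round 1 fires (4), (7), giving tax_filed, priority_flag.
Round 2 fires (3), giving has_dependent.
Round 3 fires (2), (5), giving enrolled_program, exempt_fee.
exempt_fee appears in round 3, so it is derivable.

yes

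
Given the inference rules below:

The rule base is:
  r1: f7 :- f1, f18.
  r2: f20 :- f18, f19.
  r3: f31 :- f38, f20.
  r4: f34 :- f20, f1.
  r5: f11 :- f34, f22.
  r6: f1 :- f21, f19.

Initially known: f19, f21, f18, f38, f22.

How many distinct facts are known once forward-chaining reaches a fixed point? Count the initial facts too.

[1] r2 [f20 :- f18, f19.]; r6 [f1 :- f21, f19.]. ⇒ new: f20, f1.
[2] r1 [f7 :- f1, f18.]; r3 [f31 :- f38, f20.]; r4 [f34 :- f20, f1.]. ⇒ new: f7, f31, f34.
[3] r5 [f11 :- f34, f22.]. ⇒ new: f11.
Closure: {f1, f11, f18, f19, f20, f21, f22, f31, f34, f38, f7} — 11 facts.

11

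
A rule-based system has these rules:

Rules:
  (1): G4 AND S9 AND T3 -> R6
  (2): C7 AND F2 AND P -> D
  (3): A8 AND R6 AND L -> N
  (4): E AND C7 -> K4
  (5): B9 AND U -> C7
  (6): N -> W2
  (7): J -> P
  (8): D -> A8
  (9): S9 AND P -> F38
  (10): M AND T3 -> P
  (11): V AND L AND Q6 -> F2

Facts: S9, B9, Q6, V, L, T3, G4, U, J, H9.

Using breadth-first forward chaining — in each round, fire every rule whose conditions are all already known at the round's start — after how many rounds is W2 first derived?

5

[1] (1) [G4 AND S9 AND T3 -> R6]; (5) [B9 AND U -> C7]; (7) [J -> P]; (11) [V AND L AND Q6 -> F2]. ⇒ new: R6, C7, P, F2.
[2] (2) [C7 AND F2 AND P -> D]; (9) [S9 AND P -> F38]. ⇒ new: D, F38.
[3] (8) [D -> A8]. ⇒ new: A8.
[4] (3) [A8 AND R6 AND L -> N]. ⇒ new: N.
[5] (6) [N -> W2]. ⇒ new: W2.
W2 first appears in round 5.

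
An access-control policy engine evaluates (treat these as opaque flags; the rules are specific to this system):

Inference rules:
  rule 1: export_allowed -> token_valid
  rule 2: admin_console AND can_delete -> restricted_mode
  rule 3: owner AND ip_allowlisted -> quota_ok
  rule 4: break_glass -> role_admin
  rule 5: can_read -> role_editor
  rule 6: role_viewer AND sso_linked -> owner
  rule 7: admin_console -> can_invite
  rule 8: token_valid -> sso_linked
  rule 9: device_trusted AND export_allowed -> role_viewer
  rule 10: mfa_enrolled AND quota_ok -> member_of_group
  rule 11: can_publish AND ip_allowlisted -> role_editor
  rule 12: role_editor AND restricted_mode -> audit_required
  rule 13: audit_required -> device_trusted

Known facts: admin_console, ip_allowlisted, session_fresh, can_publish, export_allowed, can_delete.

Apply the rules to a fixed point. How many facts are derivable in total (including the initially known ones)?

16

Round 1 — rule 1, rule 2, rule 7, rule 11, derive token_valid, restricted_mode, can_invite, role_editor.
Round 2 — rule 8, rule 12, derive sso_linked, audit_required.
Round 3 — rule 13, derive device_trusted.
Round 4 — rule 9, derive role_viewer.
Round 5 — rule 6, derive owner.
Round 6 — rule 3, derive quota_ok.
Closure: {admin_console, audit_required, can_delete, can_invite, can_publish, device_trusted, export_allowed, ip_allowlisted, owner, quota_ok, restricted_mode, role_editor, role_viewer, session_fresh, sso_linked, token_valid} — 16 facts.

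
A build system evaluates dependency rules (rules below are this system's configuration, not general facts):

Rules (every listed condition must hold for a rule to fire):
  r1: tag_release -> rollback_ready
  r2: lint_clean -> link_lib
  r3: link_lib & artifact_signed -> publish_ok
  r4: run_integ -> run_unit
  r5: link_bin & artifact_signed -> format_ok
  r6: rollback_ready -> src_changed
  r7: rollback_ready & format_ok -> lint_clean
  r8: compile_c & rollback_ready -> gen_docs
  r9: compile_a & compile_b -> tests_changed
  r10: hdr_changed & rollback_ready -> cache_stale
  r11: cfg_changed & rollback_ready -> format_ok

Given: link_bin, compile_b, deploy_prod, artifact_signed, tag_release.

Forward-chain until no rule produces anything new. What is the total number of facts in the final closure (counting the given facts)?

11

Round 1: r1 [tag_release -> rollback_ready]; r5 [link_bin & artifact_signed -> format_ok]. Adds rollback_ready, format_ok.
Round 2: r6 [rollback_ready -> src_changed]; r7 [rollback_ready & format_ok -> lint_clean]. Adds src_changed, lint_clean.
Round 3: r2 [lint_clean -> link_lib]. Adds link_lib.
Round 4: r3 [link_lib & artifact_signed -> publish_ok]. Adds publish_ok.
Closure: {artifact_signed, compile_b, deploy_prod, format_ok, link_bin, link_lib, lint_clean, publish_ok, rollback_ready, src_changed, tag_release} — 11 facts.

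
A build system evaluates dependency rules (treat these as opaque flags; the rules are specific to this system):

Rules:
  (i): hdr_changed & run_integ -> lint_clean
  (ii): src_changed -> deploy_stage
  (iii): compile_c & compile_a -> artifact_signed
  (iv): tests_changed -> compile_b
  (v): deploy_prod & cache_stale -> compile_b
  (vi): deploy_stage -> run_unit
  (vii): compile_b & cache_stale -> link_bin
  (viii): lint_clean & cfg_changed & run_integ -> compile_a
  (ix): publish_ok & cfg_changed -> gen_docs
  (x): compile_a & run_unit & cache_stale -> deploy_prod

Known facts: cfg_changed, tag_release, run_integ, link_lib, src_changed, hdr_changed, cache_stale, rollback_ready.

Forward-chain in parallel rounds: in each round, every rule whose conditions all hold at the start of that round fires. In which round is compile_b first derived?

4

Round 1 fires (i), (ii), giving lint_clean, deploy_stage.
Round 2 fires (vi), (viii), giving run_unit, compile_a.
Round 3 fires (x), giving deploy_prod.
Round 4 fires (v), giving compile_b.
compile_b first appears in round 4.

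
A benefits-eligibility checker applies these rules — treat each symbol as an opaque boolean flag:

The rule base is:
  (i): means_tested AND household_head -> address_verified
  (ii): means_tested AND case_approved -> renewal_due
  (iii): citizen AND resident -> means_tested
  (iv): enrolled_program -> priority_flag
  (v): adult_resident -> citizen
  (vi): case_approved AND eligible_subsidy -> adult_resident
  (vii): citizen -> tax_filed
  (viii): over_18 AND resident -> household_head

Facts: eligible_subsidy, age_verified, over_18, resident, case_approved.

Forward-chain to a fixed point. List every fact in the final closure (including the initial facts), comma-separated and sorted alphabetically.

address_verified, adult_resident, age_verified, case_approved, citizen, eligible_subsidy, household_head, means_tested, over_18, renewal_due, resident, tax_filed

Round 1: (vi) [case_approved AND eligible_subsidy -> adult_resident]; (viii) [over_18 AND resident -> household_head]. Adds adult_resident, household_head.
Round 2: (v) [adult_resident -> citizen]. Adds citizen.
Round 3: (iii) [citizen AND resident -> means_tested]; (vii) [citizen -> tax_filed]. Adds means_tested, tax_filed.
Round 4: (i) [means_tested AND household_head -> address_verified]; (ii) [means_tested AND case_approved -> renewal_due]. Adds address_verified, renewal_due.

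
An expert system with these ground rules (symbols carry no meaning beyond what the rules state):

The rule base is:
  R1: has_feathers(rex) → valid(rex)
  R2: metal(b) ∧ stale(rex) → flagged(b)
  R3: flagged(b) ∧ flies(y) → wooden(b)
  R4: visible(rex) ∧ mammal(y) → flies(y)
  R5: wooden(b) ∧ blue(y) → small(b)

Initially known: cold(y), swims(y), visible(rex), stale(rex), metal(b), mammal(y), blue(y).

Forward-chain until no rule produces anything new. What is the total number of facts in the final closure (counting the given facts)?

Round 1: R2 [metal(b) ∧ stale(rex) → flagged(b)]; R4 [visible(rex) ∧ mammal(y) → flies(y)]. Adds flagged(b), flies(y).
Round 2: R3 [flagged(b) ∧ flies(y) → wooden(b)]. Adds wooden(b).
Round 3: R5 [wooden(b) ∧ blue(y) → small(b)]. Adds small(b).
Closure: {blue(y), cold(y), flagged(b), flies(y), mammal(y), metal(b), small(b), stale(rex), swims(y), visible(rex), wooden(b)} — 11 facts.

11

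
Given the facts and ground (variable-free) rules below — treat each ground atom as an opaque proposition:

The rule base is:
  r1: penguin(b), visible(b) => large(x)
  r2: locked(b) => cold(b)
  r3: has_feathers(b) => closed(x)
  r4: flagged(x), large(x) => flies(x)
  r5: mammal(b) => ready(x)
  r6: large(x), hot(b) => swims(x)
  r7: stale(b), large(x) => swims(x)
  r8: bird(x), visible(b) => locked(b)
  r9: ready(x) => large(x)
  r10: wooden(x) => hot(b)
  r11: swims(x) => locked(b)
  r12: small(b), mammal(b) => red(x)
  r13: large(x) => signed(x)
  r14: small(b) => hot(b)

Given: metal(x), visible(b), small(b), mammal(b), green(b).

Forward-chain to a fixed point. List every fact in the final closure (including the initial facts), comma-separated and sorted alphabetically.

cold(b), green(b), hot(b), large(x), locked(b), mammal(b), metal(x), ready(x), red(x), signed(x), small(b), swims(x), visible(b)

Round 1: r5 [mammal(b) => ready(x)]; r12 [small(b), mammal(b) => red(x)]; r14 [small(b) => hot(b)]. Adds ready(x), red(x), hot(b).
Round 2: r9 [ready(x) => large(x)]. Adds large(x).
Round 3: r6 [large(x), hot(b) => swims(x)]; r13 [large(x) => signed(x)]. Adds swims(x), signed(x).
Round 4: r11 [swims(x) => locked(b)]. Adds locked(b).
Round 5: r2 [locked(b) => cold(b)]. Adds cold(b).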